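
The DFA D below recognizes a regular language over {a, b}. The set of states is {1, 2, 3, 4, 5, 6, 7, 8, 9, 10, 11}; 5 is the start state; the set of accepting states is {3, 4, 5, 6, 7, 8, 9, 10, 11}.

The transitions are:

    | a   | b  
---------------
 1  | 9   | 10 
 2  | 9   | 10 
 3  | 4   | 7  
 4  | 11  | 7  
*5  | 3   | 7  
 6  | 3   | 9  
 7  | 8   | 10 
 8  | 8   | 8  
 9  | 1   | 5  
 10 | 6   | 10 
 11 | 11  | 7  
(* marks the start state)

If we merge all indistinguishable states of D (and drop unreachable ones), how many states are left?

Reachable states from the start: {1,3,4,5,6,7,8,9,10,11}. Unreachable: {2} — drop them.
P0 = {3,4,5,6,7,8,9,10,11} | {1}.
Split {3,4,5,6,7,8,9,10,11} by δ(·,a) → {3,4,5,6,7,8,10,11} and {9}.
Refine {3,4,5,6,7,8,10,11} on symbol b: members go to different blocks, giving {3,4,5,7,8,10,11} and {6}.
Split {3,4,5,7,8,10,11} by δ(·,a) → {3,4,5,7,8,11} and {10}.
On input b, block {3,4,5,7,8,11} splits into {3,4,5,8,11} and {7}.
Refine {3,4,5,8,11} on symbol b: members go to different blocks, giving {3,4,5,11} and {8}.
Stable partition: {3,4,5,11} | {1} | {9} | {6} | {10} | {7} | {8} — 7 equivalence classes.

7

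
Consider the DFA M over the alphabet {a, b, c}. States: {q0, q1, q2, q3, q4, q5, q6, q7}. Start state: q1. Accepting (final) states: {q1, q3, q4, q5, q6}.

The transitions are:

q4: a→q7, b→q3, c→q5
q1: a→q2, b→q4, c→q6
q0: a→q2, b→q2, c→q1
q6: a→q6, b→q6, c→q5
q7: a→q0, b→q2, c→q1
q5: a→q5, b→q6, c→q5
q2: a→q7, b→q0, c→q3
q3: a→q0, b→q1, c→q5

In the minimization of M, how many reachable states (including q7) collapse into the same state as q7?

P0 = {q1,q3,q4,q5,q6} | {q0,q2,q7}.
On input a, block {q1,q3,q4,q5,q6} splits into {q1,q3,q4} and {q5,q6}.
The partition is now stable with 3 blocks: {q1,q3,q4} | {q0,q2,q7} | {q5,q6}.
State q7 belongs to the block {q0,q2,q7}, which has 3 states.

3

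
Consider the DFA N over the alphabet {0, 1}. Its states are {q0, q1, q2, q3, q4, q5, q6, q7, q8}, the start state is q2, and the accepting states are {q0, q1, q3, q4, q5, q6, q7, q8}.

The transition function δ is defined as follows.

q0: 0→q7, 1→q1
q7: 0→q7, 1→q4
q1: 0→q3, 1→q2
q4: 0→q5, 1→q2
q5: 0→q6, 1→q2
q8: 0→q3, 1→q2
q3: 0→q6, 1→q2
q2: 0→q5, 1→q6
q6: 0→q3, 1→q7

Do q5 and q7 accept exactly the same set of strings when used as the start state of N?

No

States {q0,q1,q8} cannot be reached from the start state, so discard them.
P0 = {q3,q4,q5,q6,q7} | {q2}.
Refine {q3,q4,q5,q6,q7} on symbol 1: members go to different blocks, giving {q3,q4,q5} and {q6,q7}.
Refine {q3,q4,q5} on symbol 0: members go to different blocks, giving {q3,q5} and {q4}.
Refine {q6,q7} on symbol 0: members go to different blocks, giving {q6} and {q7}.
Stable partition: {q3,q5} | {q2} | {q6} | {q4} | {q7} — 5 equivalence classes.
q5 and q7 end up in different blocks, so they are distinguishable. For instance, the string '1' is accepted from only q7.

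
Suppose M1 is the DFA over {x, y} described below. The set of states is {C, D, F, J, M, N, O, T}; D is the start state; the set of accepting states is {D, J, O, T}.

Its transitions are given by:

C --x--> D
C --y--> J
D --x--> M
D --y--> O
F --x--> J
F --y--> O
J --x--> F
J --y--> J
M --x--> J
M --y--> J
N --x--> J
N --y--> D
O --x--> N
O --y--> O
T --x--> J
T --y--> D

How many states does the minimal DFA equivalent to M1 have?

2

Reachable states from the start: {D,F,J,M,N,O}. Unreachable: {C,T} — drop them.
P0 = {D,J,O} | {F,M,N}.
Stable partition: {D,J,O} | {F,M,N} — 2 equivalence classes.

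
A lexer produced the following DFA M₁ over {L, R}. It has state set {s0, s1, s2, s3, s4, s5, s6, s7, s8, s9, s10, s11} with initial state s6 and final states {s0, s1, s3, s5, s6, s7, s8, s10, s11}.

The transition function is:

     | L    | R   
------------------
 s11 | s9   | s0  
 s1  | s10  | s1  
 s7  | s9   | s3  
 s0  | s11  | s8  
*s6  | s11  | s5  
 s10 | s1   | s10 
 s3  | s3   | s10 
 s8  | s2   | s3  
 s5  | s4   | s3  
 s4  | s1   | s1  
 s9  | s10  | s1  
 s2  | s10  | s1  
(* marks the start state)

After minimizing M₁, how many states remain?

5

First remove the unreachable states {s7}; 11 states remain.
Start with accepting vs non-accepting: {s0,s1,s3,s5,s6,s8,s10,s11} | {s2,s4,s9}.
Refine {s0,s1,s3,s5,s6,s8,s10,s11} on symbol L: members go to different blocks, giving {s0,s1,s3,s6,s10} and {s5,s8,s11}.
Refine {s0,s1,s3,s6,s10} on symbol L: members go to different blocks, giving {s1,s3,s10} and {s0,s6}.
Refine {s5,s8,s11} on symbol R: members go to different blocks, giving {s5,s8} and {s11}.
Stable partition: {s1,s3,s10} | {s2,s4,s9} | {s5,s8} | {s0,s6} | {s11} — 5 equivalence classes.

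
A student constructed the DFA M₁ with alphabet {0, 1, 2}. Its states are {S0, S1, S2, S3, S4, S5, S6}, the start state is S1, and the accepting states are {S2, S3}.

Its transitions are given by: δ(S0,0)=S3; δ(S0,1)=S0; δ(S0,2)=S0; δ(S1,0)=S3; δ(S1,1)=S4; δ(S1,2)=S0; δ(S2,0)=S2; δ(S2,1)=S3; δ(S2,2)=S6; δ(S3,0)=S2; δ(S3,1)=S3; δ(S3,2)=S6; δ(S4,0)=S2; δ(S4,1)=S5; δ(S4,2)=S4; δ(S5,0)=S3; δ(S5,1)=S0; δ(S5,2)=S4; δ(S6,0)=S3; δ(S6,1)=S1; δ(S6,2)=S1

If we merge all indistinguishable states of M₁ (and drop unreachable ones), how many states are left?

2

Every state is reachable, so we keep all 7.
Start with accepting vs non-accepting: {S2,S3} | {S0,S1,S4,S5,S6}.
No further refinement is possible. Final partition (2 blocks): {S2,S3} | {S0,S1,S4,S5,S6}.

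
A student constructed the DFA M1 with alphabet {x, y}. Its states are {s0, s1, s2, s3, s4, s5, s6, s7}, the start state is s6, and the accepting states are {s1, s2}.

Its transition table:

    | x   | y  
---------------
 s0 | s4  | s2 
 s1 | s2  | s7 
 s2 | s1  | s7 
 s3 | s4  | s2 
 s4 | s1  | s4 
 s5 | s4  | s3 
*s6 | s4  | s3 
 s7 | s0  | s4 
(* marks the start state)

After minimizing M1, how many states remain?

Reachable states from the start: {s0,s1,s2,s3,s4,s6,s7}. Unreachable: {s5} — drop them.
Start with accepting vs non-accepting: {s1,s2} | {s0,s3,s4,s6,s7}.
On input x, block {s0,s3,s4,s6,s7} splits into {s0,s3,s6,s7} and {s4}.
Refine {s0,s3,s6,s7} on symbol x: members go to different blocks, giving {s0,s3,s6} and {s7}.
Refine {s0,s3,s6} on symbol y: members go to different blocks, giving {s0,s3} and {s6}.
No further refinement is possible. Final partition (5 blocks): {s1,s2} | {s0,s3} | {s4} | {s7} | {s6}.

5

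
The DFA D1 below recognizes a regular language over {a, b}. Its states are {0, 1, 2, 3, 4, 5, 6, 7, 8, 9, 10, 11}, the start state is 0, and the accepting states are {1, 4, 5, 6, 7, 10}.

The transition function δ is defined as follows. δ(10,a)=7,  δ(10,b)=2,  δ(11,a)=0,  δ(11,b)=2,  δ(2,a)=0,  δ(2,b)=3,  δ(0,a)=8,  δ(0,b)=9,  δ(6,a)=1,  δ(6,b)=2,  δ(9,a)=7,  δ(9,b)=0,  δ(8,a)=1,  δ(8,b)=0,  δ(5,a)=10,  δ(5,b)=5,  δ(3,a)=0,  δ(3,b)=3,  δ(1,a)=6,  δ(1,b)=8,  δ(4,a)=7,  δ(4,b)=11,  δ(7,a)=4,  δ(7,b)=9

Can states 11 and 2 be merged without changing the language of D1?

Yes

First remove the unreachable states {5,10}; 10 states remain.
P0 = {1,4,6,7} | {0,2,3,8,9,11}.
Split {0,2,3,8,9,11} by δ(·,a) → {0,2,3,11} and {8,9}.
Refine {1,4,6,7} on symbol b: members go to different blocks, giving {1,7} and {4,6}.
Split {0,2,3,11} by δ(·,a) → {2,3,11} and {0}.
The partition is now stable with 5 blocks: {1,7} | {2,3,11} | {8,9} | {4,6} | {0}.
11 and 2 lie in the same block of the stable partition, so they are equivalent — no string distinguishes them.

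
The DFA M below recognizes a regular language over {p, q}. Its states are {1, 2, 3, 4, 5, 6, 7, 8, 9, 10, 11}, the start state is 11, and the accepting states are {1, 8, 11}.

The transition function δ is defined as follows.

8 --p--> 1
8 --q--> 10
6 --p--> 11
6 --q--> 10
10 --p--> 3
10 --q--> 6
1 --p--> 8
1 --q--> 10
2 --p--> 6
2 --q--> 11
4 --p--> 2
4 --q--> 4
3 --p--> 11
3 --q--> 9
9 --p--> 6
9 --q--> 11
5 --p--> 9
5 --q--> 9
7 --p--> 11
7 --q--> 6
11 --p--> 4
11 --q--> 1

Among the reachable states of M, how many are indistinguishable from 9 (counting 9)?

First remove the unreachable states {5,7}; 9 states remain.
P0 = {1,8,11} | {2,3,4,6,9,10}.
On input p, block {1,8,11} splits into {1,8} and {11}.
On input p, block {2,3,4,6,9,10} splits into {2,4,9,10} and {3,6}.
Refine {2,4,9,10} on symbol p: members go to different blocks, giving {2,9,10} and {4}.
Split {2,9,10} by δ(·,q) → {2,9} and {10}.
Refine {3,6} on symbol q: members go to different blocks, giving {3} and {6}.
Stable partition: {1,8} | {2,9} | {11} | {3} | {4} | {10} | {6} — 7 equivalence classes.
State 9 belongs to the block {2,9}, which has 2 states.

2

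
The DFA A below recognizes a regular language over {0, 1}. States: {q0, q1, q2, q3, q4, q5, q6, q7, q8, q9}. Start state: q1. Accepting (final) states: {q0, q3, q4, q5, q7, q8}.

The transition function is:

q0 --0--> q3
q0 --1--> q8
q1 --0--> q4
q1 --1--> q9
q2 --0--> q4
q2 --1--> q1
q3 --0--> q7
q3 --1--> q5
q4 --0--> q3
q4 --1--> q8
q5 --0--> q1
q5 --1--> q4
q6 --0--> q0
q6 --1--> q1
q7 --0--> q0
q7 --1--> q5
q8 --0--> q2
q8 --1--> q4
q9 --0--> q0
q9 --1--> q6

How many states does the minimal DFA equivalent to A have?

All states are reachable from the start state.
Start with accepting vs non-accepting: {q0,q3,q4,q5,q7,q8} | {q1,q2,q6,q9}.
Refine {q0,q3,q4,q5,q7,q8} on symbol 0: members go to different blocks, giving {q0,q3,q4,q7} and {q5,q8}.
No further refinement is possible. Final partition (3 blocks): {q0,q3,q4,q7} | {q1,q2,q6,q9} | {q5,q8}.

3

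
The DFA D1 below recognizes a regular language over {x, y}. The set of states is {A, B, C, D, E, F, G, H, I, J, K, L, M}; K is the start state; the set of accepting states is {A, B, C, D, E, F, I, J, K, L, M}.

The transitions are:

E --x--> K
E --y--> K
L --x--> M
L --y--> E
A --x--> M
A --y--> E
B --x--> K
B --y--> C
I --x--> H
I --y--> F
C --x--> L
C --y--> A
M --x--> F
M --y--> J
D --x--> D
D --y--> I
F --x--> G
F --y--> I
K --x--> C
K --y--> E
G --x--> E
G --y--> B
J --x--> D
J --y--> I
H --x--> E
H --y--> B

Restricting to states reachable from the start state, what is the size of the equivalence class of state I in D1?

Start with accepting vs non-accepting: {A,B,C,D,E,F,I,J,K,L,M} | {G,H}.
On input x, block {A,B,C,D,E,F,I,J,K,L,M} splits into {A,B,C,D,E,J,K,L,M} and {F,I}.
Refine {A,B,C,D,E,J,K,L,M} on symbol x: members go to different blocks, giving {A,B,C,D,E,J,K,L} and {M}.
Split {A,B,C,D,E,J,K,L} by δ(·,x) → {B,C,D,E,J,K} and {A,L}.
On input x, block {B,C,D,E,J,K} splits into {B,D,E,J,K} and {C}.
Refine {B,D,E,J,K} on symbol x: members go to different blocks, giving {B,D,E,J} and {K}.
On input x, block {B,D,E,J} splits into {B,E} and {D,J}.
On input y, block {B,E} splits into {B} and {E}.
The partition is now stable with 9 blocks: {B} | {G,H} | {F,I} | {M} | {A,L} | {C} | {K} | {D,J} | {E}.
The equivalence class containing I is {F,I}, of size 2.

2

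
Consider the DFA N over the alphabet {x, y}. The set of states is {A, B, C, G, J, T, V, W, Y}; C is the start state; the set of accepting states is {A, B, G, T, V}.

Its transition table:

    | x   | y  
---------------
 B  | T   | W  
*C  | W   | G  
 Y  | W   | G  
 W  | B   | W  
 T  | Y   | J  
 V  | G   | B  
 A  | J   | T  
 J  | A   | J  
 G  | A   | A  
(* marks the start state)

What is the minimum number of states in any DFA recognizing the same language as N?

Reachable states from the start: {A,B,C,G,J,T,W,Y}. Unreachable: {V} — drop them.
Start with accepting vs non-accepting: {A,B,G,T} | {C,J,W,Y}.
On input x, block {A,B,G,T} splits into {A,T} and {B,G}.
On input y, block {A,T} splits into {A} and {T}.
Split {C,J,W,Y} by δ(·,x) → {C,Y} and {J} and {W}.
Split {B,G} by δ(·,x) → {B} and {G}.
The partition is now stable with 7 blocks: {A} | {C,Y} | {B} | {T} | {J} | {W} | {G}.

7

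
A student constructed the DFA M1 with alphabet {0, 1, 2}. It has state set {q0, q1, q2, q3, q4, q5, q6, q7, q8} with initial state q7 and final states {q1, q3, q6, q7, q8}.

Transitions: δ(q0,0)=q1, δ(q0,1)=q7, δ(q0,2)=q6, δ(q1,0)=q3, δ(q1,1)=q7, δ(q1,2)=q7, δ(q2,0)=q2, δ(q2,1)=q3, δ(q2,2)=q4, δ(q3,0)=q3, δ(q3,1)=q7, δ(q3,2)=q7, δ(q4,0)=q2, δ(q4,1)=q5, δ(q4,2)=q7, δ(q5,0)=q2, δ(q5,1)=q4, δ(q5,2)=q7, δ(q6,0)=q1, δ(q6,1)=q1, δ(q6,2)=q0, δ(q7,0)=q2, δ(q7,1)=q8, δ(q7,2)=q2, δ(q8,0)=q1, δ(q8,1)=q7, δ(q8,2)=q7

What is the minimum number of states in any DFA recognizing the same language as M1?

4

First remove the unreachable states {q0,q6}; 7 states remain.
Initial partition by acceptance: {q1,q3,q7,q8} | {q2,q4,q5}.
On input 0, block {q1,q3,q7,q8} splits into {q1,q3,q8} and {q7}.
Refine {q2,q4,q5} on symbol 1: members go to different blocks, giving {q4,q5} and {q2}.
The partition is now stable with 4 blocks: {q1,q3,q8} | {q4,q5} | {q7} | {q2}.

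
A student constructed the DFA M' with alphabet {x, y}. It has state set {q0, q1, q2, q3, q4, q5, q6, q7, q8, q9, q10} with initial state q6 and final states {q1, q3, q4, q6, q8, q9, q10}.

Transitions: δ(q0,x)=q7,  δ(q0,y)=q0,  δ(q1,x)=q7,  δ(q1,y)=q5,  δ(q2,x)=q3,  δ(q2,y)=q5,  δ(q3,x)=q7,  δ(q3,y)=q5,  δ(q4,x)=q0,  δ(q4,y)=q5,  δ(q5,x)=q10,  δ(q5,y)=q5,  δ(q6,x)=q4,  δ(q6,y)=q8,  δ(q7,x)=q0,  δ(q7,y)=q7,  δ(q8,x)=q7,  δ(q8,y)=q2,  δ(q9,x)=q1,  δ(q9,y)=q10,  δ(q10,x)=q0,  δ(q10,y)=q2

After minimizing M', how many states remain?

States {q1,q9} cannot be reached from the start state, so discard them.
Start with accepting vs non-accepting: {q3,q4,q6,q8,q10} | {q0,q2,q5,q7}.
On input x, block {q3,q4,q6,q8,q10} splits into {q3,q4,q8,q10} and {q6}.
Refine {q0,q2,q5,q7} on symbol x: members go to different blocks, giving {q0,q7} and {q2,q5}.
The partition is now stable with 4 blocks: {q3,q4,q8,q10} | {q0,q7} | {q6} | {q2,q5}.

4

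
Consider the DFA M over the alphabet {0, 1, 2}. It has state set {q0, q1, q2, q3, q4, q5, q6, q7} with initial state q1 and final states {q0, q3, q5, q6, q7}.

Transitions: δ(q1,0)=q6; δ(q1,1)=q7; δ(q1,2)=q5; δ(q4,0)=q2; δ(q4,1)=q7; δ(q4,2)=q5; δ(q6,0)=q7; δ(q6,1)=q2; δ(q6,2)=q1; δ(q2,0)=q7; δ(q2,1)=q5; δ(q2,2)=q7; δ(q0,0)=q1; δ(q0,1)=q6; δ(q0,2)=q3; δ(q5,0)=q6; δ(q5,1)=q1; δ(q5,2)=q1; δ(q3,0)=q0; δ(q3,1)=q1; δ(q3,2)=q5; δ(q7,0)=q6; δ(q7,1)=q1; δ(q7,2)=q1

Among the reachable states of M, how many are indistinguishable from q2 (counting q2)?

2

First remove the unreachable states {q0,q3,q4}; 5 states remain.
P0 = {q5,q6,q7} | {q1,q2}.
Stable partition: {q5,q6,q7} | {q1,q2} — 2 equivalence classes.
State q2 belongs to the block {q1,q2}, which has 2 states.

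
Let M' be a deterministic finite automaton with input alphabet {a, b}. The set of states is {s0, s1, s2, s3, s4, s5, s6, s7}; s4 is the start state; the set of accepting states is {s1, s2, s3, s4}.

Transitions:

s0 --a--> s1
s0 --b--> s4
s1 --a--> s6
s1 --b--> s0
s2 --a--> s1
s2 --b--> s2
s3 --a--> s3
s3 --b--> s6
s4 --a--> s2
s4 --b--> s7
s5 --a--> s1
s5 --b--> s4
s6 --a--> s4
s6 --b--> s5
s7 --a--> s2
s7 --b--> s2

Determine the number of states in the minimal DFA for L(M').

6

First remove the unreachable states {s3}; 7 states remain.
Initial partition by acceptance: {s1,s2,s4} | {s0,s5,s6,s7}.
Split {s1,s2,s4} by δ(·,a) → {s2,s4} and {s1}.
Refine {s2,s4} on symbol a: members go to different blocks, giving {s2} and {s4}.
Split {s0,s5,s6,s7} by δ(·,a) → {s0,s5} and {s6} and {s7}.
No further refinement is possible. Final partition (6 blocks): {s2} | {s0,s5} | {s1} | {s4} | {s6} | {s7}.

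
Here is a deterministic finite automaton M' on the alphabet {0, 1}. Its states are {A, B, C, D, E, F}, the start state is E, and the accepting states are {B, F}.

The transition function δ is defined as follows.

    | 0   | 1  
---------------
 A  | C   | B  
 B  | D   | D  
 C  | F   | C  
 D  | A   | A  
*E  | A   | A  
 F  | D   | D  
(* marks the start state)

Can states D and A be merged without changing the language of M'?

No

Every state is reachable, so we keep all 6.
P0 = {B,F} | {A,C,D,E}.
Refine {A,C,D,E} on symbol 0: members go to different blocks, giving {A,D,E} and {C}.
Split {A,D,E} by δ(·,0) → {D,E} and {A}.
The partition is now stable with 4 blocks: {B,F} | {D,E} | {C} | {A}.
D and A end up in different blocks, so they are distinguishable. For instance, the string '1' is accepted from only A.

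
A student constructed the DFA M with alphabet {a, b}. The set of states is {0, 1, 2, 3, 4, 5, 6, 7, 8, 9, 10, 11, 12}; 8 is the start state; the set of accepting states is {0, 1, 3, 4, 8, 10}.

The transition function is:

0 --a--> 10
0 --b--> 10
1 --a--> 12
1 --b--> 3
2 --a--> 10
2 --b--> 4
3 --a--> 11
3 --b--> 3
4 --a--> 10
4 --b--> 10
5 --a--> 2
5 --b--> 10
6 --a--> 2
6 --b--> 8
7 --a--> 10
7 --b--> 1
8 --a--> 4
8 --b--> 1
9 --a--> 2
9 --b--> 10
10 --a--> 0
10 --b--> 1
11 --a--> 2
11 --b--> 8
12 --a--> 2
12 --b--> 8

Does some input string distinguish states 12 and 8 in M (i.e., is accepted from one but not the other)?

States {5,6,7,9} cannot be reached from the start state, so discard them.
P0 = {0,1,3,4,8,10} | {2,11,12}.
On input a, block {0,1,3,4,8,10} splits into {0,4,8,10} and {1,3}.
Split {0,4,8,10} by δ(·,b) → {0,4} and {8,10}.
Refine {2,11,12} on symbol a: members go to different blocks, giving {11,12} and {2}.
No further refinement is possible. Final partition (5 blocks): {0,4} | {11,12} | {1,3} | {8,10} | {2}.
12 and 8 end up in different blocks, so they are distinguishable. For instance, the string 'ε' is accepted from only 8.

Yes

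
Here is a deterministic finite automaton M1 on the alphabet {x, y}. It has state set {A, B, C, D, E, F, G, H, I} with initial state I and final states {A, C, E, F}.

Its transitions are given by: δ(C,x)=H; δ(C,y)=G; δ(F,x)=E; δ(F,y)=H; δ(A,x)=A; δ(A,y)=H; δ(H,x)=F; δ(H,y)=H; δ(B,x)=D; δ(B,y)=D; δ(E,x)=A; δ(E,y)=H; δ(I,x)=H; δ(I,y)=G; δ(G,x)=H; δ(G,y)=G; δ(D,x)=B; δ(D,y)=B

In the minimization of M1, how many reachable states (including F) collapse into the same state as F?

3

First remove the unreachable states {B,C,D}; 6 states remain.
Initial partition by acceptance: {A,E,F} | {G,H,I}.
Refine {G,H,I} on symbol x: members go to different blocks, giving {G,I} and {H}.
The partition is now stable with 3 blocks: {A,E,F} | {G,I} | {H}.
The equivalence class containing F is {A,E,F}, of size 3.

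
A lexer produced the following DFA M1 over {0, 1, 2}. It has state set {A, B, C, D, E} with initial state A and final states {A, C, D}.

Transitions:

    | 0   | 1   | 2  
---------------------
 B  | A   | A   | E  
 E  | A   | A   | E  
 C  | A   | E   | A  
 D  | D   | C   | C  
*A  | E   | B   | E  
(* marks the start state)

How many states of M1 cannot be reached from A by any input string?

2

No path from A leads to C, D; the other 3 states are all reachable.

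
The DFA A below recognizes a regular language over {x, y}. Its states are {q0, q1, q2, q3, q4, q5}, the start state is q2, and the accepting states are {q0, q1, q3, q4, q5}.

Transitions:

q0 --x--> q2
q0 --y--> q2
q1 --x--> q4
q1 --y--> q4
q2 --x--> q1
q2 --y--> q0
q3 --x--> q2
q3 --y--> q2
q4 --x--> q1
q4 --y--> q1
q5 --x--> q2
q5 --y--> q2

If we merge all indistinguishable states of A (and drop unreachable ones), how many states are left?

3

States {q3,q5} cannot be reached from the start state, so discard them.
P0 = {q0,q1,q4} | {q2}.
On input x, block {q0,q1,q4} splits into {q1,q4} and {q0}.
The partition is now stable with 3 blocks: {q1,q4} | {q2} | {q0}.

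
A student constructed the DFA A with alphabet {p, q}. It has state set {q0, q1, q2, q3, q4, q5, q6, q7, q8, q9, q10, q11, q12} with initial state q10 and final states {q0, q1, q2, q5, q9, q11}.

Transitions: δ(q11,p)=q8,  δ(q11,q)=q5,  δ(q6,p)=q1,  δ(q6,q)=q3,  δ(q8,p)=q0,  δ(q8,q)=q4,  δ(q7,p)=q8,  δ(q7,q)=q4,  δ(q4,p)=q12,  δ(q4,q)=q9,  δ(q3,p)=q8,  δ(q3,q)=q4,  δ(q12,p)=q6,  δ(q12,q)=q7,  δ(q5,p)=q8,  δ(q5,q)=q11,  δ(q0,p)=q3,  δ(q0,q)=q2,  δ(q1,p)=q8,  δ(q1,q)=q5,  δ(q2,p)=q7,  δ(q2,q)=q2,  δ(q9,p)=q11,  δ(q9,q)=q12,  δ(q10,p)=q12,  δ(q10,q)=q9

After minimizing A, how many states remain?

All states are reachable from the start state.
Initial partition by acceptance: {q0,q1,q2,q5,q9,q11} | {q3,q4,q6,q7,q8,q10,q12}.
Refine {q0,q1,q2,q5,q9,q11} on symbol p: members go to different blocks, giving {q0,q1,q2,q5,q11} and {q9}.
On input p, block {q3,q4,q6,q7,q8,q10,q12} splits into {q3,q4,q7,q10,q12} and {q6,q8}.
Split {q0,q1,q2,q5,q11} by δ(·,p) → {q1,q5,q11} and {q0,q2}.
Refine {q3,q4,q7,q10,q12} on symbol p: members go to different blocks, giving {q3,q7,q12} and {q4,q10}.
Split {q3,q7,q12} by δ(·,q) → {q3,q7} and {q12}.
On input p, block {q6,q8} splits into {q6} and {q8}.
No further refinement is possible. Final partition (8 blocks): {q1,q5,q11} | {q3,q7} | {q9} | {q6} | {q0,q2} | {q4,q10} | {q12} | {q8}.

8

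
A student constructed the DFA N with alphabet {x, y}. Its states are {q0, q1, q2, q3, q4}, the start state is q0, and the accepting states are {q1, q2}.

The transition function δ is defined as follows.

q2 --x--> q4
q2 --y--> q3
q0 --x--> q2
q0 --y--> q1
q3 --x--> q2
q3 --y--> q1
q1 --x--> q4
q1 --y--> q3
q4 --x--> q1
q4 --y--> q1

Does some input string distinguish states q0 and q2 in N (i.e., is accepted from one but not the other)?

Yes

Initial partition by acceptance: {q1,q2} | {q0,q3,q4}.
Stable partition: {q1,q2} | {q0,q3,q4} — 2 equivalence classes.
q0 and q2 end up in different blocks, so they are distinguishable. For instance, the string 'ε' is accepted from only q2.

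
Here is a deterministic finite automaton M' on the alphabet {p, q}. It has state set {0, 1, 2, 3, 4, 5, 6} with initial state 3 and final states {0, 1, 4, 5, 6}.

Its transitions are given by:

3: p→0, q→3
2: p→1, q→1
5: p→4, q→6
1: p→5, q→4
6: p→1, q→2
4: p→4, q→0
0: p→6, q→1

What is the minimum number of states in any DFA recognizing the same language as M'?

7

All states are reachable from the start state.
Initial partition by acceptance: {0,1,4,5,6} | {2,3}.
Split {0,1,4,5,6} by δ(·,q) → {0,1,4,5} and {6}.
Split {0,1,4,5} by δ(·,p) → {1,4,5} and {0}.
Refine {1,4,5} on symbol q: members go to different blocks, giving {1} and {4} and {5}.
On input p, block {2,3} splits into {2} and {3}.
Stable partition: {1} | {2} | {6} | {0} | {4} | {5} | {3} — 7 equivalence classes.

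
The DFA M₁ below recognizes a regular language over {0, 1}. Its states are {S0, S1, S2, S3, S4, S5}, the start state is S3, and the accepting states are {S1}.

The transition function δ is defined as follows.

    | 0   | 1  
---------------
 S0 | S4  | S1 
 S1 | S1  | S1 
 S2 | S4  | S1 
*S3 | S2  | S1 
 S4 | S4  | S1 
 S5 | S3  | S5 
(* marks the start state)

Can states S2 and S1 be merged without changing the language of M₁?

First remove the unreachable states {S0,S5}; 4 states remain.
Start with accepting vs non-accepting: {S1} | {S2,S3,S4}.
No further refinement is possible. Final partition (2 blocks): {S1} | {S2,S3,S4}.
S2 and S1 end up in different blocks, so they are distinguishable. For instance, the string 'ε' is accepted from only S1.

No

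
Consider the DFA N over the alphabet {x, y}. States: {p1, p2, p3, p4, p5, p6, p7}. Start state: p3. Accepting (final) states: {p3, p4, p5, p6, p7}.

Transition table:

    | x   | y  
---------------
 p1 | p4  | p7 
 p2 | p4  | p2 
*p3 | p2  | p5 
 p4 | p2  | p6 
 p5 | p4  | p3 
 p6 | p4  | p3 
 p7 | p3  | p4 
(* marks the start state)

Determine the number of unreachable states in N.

BFS from p3 reaches {p2, p3, p4, p5, p6}; the 2 state(s) p1, p7 are never visited.

2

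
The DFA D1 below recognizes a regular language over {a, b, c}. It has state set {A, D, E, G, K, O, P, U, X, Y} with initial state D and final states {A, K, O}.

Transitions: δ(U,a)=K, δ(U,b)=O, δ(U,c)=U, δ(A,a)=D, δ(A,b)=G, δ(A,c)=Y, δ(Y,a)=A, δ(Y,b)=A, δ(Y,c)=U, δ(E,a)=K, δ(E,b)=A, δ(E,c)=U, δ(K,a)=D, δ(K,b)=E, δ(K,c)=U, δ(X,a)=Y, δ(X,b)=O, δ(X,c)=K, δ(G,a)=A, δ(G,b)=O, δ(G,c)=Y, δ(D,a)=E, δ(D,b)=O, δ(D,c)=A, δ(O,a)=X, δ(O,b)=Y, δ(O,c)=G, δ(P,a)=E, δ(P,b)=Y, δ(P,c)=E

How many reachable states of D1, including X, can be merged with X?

2

States {P} cannot be reached from the start state, so discard them.
Start with accepting vs non-accepting: {A,K,O} | {D,E,G,U,X,Y}.
Refine {D,E,G,U,X,Y} on symbol a: members go to different blocks, giving {E,G,U,Y} and {D,X}.
Stable partition: {A,K,O} | {E,G,U,Y} | {D,X} — 3 equivalence classes.
The equivalence class containing X is {D,X}, of size 2.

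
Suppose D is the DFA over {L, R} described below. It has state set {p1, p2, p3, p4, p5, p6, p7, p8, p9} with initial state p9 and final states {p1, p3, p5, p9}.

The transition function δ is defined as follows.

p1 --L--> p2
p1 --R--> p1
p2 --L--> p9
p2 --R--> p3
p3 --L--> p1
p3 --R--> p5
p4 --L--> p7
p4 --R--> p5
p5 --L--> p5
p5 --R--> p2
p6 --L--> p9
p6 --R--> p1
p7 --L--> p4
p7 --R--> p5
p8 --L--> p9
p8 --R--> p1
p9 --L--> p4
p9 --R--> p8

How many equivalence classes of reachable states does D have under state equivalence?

States {p6} cannot be reached from the start state, so discard them.
Start with accepting vs non-accepting: {p1,p3,p5,p9} | {p2,p4,p7,p8}.
Refine {p1,p3,p5,p9} on symbol L: members go to different blocks, giving {p1,p9} and {p3,p5}.
Split {p1,p9} by δ(·,R) → {p1} and {p9}.
Split {p2,p4,p7,p8} by δ(·,L) → {p2,p8} and {p4,p7}.
Split {p2,p8} by δ(·,R) → {p2} and {p8}.
Refine {p3,p5} on symbol L: members go to different blocks, giving {p3} and {p5}.
The partition is now stable with 7 blocks: {p1} | {p2} | {p3} | {p9} | {p4,p7} | {p8} | {p5}.

7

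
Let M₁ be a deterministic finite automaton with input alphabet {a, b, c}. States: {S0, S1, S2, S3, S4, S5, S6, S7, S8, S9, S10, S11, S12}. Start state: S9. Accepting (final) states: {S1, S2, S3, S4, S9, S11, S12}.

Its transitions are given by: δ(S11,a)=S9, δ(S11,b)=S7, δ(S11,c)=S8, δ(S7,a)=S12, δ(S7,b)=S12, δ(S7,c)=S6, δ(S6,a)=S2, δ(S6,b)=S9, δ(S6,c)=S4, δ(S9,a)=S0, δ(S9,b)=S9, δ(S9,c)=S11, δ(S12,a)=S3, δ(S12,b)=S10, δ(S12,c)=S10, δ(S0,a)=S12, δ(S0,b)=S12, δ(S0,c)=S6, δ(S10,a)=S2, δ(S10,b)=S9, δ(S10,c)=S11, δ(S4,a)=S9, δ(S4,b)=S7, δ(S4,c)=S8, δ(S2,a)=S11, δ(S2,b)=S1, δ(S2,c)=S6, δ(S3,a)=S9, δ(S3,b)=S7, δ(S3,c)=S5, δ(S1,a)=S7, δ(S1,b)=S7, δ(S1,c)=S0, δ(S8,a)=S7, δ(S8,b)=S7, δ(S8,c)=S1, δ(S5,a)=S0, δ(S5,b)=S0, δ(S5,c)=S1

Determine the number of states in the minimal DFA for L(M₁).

8

Every state is reachable, so we keep all 13.
P0 = {S1,S2,S3,S4,S9,S11,S12} | {S0,S5,S6,S7,S8,S10}.
On input a, block {S1,S2,S3,S4,S9,S11,S12} splits into {S2,S3,S4,S11,S12} and {S1,S9}.
Refine {S2,S3,S4,S11,S12} on symbol a: members go to different blocks, giving {S3,S4,S11} and {S2,S12}.
Refine {S0,S5,S6,S7,S8,S10} on symbol a: members go to different blocks, giving {S0,S6,S7,S10} and {S5,S8}.
On input b, block {S0,S6,S7,S10} splits into {S0,S7} and {S6,S10}.
On input b, block {S1,S9} splits into {S1} and {S9}.
On input b, block {S2,S12} splits into {S2} and {S12}.
Stable partition: {S3,S4,S11} | {S0,S7} | {S1} | {S2} | {S5,S8} | {S6,S10} | {S9} | {S12} — 8 equivalence classes.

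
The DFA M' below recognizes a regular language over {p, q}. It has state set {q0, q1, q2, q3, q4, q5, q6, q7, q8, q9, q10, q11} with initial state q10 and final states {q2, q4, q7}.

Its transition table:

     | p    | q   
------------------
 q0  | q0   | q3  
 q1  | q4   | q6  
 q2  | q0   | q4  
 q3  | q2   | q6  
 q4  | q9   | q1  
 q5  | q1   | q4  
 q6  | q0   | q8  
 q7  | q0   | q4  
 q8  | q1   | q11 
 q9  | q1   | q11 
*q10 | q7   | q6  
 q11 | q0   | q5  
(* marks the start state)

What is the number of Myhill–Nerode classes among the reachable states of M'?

All states are reachable from the start state.
P0 = {q2,q4,q7} | {q0,q1,q3,q5,q6,q8,q9,q10,q11}.
Refine {q2,q4,q7} on symbol q: members go to different blocks, giving {q2,q7} and {q4}.
On input p, block {q0,q1,q3,q5,q6,q8,q9,q10,q11} splits into {q0,q5,q6,q8,q9,q11} and {q3,q10} and {q1}.
Split {q0,q5,q6,q8,q9,q11} by δ(·,p) → {q0,q6,q11} and {q5,q8,q9}.
Refine {q0,q6,q11} on symbol q: members go to different blocks, giving {q6,q11} and {q0}.
Split {q5,q8,q9} by δ(·,q) → {q8,q9} and {q5}.
Refine {q6,q11} on symbol q: members go to different blocks, giving {q6} and {q11}.
Stable partition: {q2,q7} | {q6} | {q4} | {q3,q10} | {q1} | {q8,q9} | {q0} | {q5} | {q11} — 9 equivalence classes.

9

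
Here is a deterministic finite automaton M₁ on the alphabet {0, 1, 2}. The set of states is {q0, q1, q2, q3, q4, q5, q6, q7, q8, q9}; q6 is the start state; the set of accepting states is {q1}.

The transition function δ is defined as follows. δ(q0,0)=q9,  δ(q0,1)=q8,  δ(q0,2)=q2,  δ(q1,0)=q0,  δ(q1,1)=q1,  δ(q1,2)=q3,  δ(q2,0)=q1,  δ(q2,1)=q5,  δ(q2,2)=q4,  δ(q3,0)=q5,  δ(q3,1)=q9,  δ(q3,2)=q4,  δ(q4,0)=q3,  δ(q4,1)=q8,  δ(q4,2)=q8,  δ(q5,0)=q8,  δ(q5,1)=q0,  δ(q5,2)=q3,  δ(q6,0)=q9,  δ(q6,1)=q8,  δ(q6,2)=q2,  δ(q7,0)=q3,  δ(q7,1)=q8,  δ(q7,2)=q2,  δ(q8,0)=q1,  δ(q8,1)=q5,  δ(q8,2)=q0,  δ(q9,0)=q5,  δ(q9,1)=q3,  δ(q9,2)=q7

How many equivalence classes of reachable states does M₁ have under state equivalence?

Every state is reachable, so we keep all 10.
Start with accepting vs non-accepting: {q1} | {q0,q2,q3,q4,q5,q6,q7,q8,q9}.
Refine {q0,q2,q3,q4,q5,q6,q7,q8,q9} on symbol 0: members go to different blocks, giving {q0,q3,q4,q5,q6,q7,q9} and {q2,q8}.
Refine {q0,q3,q4,q5,q6,q7,q9} on symbol 0: members go to different blocks, giving {q0,q3,q4,q6,q7,q9} and {q5}.
Refine {q0,q3,q4,q6,q7,q9} on symbol 0: members go to different blocks, giving {q0,q4,q6,q7} and {q3,q9}.
No further refinement is possible. Final partition (5 blocks): {q1} | {q0,q4,q6,q7} | {q2,q8} | {q5} | {q3,q9}.

5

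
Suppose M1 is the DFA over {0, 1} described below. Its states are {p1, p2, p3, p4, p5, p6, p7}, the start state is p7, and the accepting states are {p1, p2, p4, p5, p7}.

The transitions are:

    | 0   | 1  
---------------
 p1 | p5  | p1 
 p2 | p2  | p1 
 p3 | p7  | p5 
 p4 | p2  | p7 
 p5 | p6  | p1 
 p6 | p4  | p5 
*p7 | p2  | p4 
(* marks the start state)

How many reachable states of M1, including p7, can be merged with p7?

Reachable states from the start: {p1,p2,p4,p5,p6,p7}. Unreachable: {p3} — drop them.
Start with accepting vs non-accepting: {p1,p2,p4,p5,p7} | {p6}.
Refine {p1,p2,p4,p5,p7} on symbol 0: members go to different blocks, giving {p1,p2,p4,p7} and {p5}.
On input 0, block {p1,p2,p4,p7} splits into {p2,p4,p7} and {p1}.
On input 1, block {p2,p4,p7} splits into {p4,p7} and {p2}.
No further refinement is possible. Final partition (5 blocks): {p4,p7} | {p6} | {p5} | {p1} | {p2}.
The equivalence class containing p7 is {p4,p7}, of size 2.

2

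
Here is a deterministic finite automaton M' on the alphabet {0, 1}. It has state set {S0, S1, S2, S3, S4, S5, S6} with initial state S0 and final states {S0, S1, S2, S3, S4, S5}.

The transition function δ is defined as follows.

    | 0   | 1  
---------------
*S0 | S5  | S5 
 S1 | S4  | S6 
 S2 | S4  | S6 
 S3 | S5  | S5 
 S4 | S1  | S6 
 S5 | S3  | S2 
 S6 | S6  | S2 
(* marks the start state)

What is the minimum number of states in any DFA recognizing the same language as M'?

P0 = {S0,S1,S2,S3,S4,S5} | {S6}.
On input 1, block {S0,S1,S2,S3,S4,S5} splits into {S0,S3,S5} and {S1,S2,S4}.
Split {S0,S3,S5} by δ(·,1) → {S0,S3} and {S5}.
No further refinement is possible. Final partition (4 blocks): {S0,S3} | {S6} | {S1,S2,S4} | {S5}.

4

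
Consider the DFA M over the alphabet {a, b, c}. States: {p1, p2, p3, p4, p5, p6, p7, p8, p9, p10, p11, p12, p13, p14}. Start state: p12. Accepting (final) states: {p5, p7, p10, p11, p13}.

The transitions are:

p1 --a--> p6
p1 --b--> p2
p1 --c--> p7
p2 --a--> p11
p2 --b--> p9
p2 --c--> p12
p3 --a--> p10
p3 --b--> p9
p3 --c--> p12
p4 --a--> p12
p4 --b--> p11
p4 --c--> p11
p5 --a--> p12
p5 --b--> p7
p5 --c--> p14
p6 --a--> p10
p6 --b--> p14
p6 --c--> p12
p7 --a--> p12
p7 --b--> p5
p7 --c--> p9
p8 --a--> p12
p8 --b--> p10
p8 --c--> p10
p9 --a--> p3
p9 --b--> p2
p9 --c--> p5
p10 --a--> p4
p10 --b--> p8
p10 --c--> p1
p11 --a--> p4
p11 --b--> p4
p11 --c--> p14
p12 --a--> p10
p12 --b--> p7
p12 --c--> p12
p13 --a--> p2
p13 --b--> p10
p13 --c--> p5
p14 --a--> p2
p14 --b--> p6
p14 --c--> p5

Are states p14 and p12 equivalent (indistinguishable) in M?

Reachable states from the start: {p1,p2,p3,p4,p5,p6,p7,p8,p9,p10,p11,p12,p14}. Unreachable: {p13} — drop them.
Start with accepting vs non-accepting: {p5,p7,p10,p11} | {p1,p2,p3,p4,p6,p8,p9,p12,p14}.
On input b, block {p5,p7,p10,p11} splits into {p5,p7} and {p10,p11}.
On input a, block {p1,p2,p3,p4,p6,p8,p9,p12,p14} splits into {p1,p4,p8,p9,p14} and {p2,p3,p6,p12}.
Refine {p1,p4,p8,p9,p14} on symbol b: members go to different blocks, giving {p1,p9,p14} and {p4,p8}.
Split {p2,p3,p6,p12} by δ(·,b) → {p2,p3,p6} and {p12}.
No further refinement is possible. Final partition (6 blocks): {p5,p7} | {p1,p9,p14} | {p10,p11} | {p2,p3,p6} | {p4,p8} | {p12}.
p14 and p12 end up in different blocks, so they are distinguishable. For instance, the string 'a' is accepted from only p12.

No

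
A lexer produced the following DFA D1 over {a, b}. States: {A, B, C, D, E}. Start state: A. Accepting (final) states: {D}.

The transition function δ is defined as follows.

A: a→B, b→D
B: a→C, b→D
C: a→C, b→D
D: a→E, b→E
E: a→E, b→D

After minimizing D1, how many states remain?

2

All states are reachable from the start state.
Initial partition by acceptance: {D} | {A,B,C,E}.
The partition is now stable with 2 blocks: {D} | {A,B,C,E}.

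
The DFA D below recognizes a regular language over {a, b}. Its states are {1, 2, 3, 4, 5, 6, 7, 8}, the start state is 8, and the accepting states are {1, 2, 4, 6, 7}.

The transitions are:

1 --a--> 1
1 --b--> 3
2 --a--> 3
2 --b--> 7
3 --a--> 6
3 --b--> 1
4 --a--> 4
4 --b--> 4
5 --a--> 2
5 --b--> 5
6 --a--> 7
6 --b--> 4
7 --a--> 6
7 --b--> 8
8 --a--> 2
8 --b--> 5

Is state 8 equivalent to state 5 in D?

All states are reachable from the start state.
Initial partition by acceptance: {1,2,4,6,7} | {3,5,8}.
Split {1,2,4,6,7} by δ(·,a) → {1,4,6,7} and {2}.
Refine {1,4,6,7} on symbol b: members go to different blocks, giving {1,7} and {4,6}.
Split {1,7} by δ(·,a) → {1} and {7}.
Refine {3,5,8} on symbol a: members go to different blocks, giving {5,8} and {3}.
Refine {4,6} on symbol a: members go to different blocks, giving {4} and {6}.
The partition is now stable with 7 blocks: {1} | {5,8} | {2} | {4} | {7} | {3} | {6}.
8 and 5 lie in the same block of the stable partition, so they are equivalent — no string distinguishes them.

Yes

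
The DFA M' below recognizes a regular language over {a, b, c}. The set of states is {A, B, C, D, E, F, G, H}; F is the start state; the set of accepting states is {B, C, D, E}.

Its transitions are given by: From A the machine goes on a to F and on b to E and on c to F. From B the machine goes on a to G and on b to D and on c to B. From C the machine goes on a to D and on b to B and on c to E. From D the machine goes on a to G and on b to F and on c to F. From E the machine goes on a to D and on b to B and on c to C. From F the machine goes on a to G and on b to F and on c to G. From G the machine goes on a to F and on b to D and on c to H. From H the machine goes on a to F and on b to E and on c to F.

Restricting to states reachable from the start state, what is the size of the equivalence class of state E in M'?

2

States {A} cannot be reached from the start state, so discard them.
P0 = {B,C,D,E} | {F,G,H}.
Split {B,C,D,E} by δ(·,a) → {B,D} and {C,E}.
On input b, block {B,D} splits into {B} and {D}.
Refine {F,G,H} on symbol b: members go to different blocks, giving {F} and {G} and {H}.
No further refinement is possible. Final partition (6 blocks): {B} | {F} | {C,E} | {D} | {G} | {H}.
State E belongs to the block {C,E}, which has 2 states.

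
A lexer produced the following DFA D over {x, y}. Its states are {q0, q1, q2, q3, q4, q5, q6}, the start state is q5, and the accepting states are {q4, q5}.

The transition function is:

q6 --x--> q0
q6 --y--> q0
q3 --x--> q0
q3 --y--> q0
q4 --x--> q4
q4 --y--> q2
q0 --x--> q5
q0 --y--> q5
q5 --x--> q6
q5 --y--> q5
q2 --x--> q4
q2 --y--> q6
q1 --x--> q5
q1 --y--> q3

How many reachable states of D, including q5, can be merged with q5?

Reachable states from the start: {q0,q5,q6}. Unreachable: {q1,q2,q3,q4} — drop them.
P0 = {q5} | {q0,q6}.
On input x, block {q0,q6} splits into {q0} and {q6}.
Stable partition: {q5} | {q0} | {q6} — 3 equivalence classes.
The equivalence class containing q5 is {q5}, of size 1.

1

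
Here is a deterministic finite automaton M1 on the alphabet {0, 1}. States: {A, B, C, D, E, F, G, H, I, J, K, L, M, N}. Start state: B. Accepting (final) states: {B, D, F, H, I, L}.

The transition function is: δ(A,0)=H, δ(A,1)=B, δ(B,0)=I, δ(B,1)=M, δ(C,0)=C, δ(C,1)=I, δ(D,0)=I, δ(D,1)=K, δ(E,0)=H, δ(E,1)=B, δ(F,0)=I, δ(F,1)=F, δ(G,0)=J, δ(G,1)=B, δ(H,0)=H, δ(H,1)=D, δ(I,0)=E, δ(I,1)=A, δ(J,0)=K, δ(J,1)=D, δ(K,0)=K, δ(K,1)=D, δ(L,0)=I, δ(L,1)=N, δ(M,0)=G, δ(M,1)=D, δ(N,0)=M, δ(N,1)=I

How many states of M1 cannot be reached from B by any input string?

4

BFS from B reaches {A, B, D, E, G, H, I, J, K, M}; the 4 state(s) C, F, L, N are never visited.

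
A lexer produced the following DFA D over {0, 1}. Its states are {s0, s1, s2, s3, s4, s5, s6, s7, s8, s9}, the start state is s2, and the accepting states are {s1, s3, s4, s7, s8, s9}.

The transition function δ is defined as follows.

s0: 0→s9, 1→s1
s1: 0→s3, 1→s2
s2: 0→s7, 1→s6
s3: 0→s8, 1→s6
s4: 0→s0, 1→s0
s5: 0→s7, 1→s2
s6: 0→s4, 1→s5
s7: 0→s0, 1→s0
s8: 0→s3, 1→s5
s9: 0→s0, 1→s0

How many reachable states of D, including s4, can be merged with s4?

P0 = {s1,s3,s4,s7,s8,s9} | {s0,s2,s5,s6}.
On input 0, block {s1,s3,s4,s7,s8,s9} splits into {s1,s3,s8} and {s4,s7,s9}.
Split {s0,s2,s5,s6} by δ(·,1) → {s2,s5,s6} and {s0}.
The partition is now stable with 4 blocks: {s1,s3,s8} | {s2,s5,s6} | {s4,s7,s9} | {s0}.
State s4 belongs to the block {s4,s7,s9}, which has 3 states.

3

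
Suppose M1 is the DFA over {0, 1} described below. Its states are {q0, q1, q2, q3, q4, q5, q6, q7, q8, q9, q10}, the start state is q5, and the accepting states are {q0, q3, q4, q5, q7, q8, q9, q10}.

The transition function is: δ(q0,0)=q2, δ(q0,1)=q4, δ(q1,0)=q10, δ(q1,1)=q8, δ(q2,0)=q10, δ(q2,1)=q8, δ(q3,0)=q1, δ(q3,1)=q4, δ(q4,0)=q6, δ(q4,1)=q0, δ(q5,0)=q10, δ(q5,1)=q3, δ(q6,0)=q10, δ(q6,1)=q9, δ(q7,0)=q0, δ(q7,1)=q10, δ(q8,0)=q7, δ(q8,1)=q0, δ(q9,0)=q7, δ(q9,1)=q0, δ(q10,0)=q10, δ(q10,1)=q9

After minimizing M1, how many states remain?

Initial partition by acceptance: {q0,q3,q4,q5,q7,q8,q9,q10} | {q1,q2,q6}.
Split {q0,q3,q4,q5,q7,q8,q9,q10} by δ(·,0) → {q5,q7,q8,q9,q10} and {q0,q3,q4}.
Refine {q5,q7,q8,q9,q10} on symbol 0: members go to different blocks, giving {q5,q8,q9,q10} and {q7}.
On input 0, block {q5,q8,q9,q10} splits into {q5,q10} and {q8,q9}.
Split {q5,q10} by δ(·,1) → {q5} and {q10}.
The partition is now stable with 6 blocks: {q5} | {q1,q2,q6} | {q0,q3,q4} | {q7} | {q8,q9} | {q10}.

6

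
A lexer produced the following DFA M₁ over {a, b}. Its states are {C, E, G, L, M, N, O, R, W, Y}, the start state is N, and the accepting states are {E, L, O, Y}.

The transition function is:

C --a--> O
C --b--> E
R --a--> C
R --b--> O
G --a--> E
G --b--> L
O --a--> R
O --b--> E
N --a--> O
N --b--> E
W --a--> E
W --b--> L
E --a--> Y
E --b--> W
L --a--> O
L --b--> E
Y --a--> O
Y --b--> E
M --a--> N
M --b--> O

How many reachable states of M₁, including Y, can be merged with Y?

First remove the unreachable states {G,M}; 8 states remain.
Initial partition by acceptance: {E,L,O,Y} | {C,N,R,W}.
Refine {E,L,O,Y} on symbol a: members go to different blocks, giving {E,L,Y} and {O}.
Split {E,L,Y} by δ(·,a) → {L,Y} and {E}.
On input a, block {C,N,R,W} splits into {C,N} and {R} and {W}.
No further refinement is possible. Final partition (6 blocks): {L,Y} | {C,N} | {O} | {E} | {R} | {W}.
State Y belongs to the block {L,Y}, which has 2 states.

2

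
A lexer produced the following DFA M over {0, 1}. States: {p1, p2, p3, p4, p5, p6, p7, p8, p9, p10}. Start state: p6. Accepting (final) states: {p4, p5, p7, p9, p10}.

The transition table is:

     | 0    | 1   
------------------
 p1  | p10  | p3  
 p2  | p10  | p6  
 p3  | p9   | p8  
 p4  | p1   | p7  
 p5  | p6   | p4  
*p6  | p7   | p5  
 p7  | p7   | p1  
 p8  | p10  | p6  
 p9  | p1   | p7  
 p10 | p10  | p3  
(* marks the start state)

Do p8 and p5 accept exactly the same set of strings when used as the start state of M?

First remove the unreachable states {p2}; 9 states remain.
Initial partition by acceptance: {p4,p5,p7,p9,p10} | {p1,p3,p6,p8}.
Split {p4,p5,p7,p9,p10} by δ(·,0) → {p4,p5,p9} and {p7,p10}.
On input 1, block {p4,p5,p9} splits into {p4,p9} and {p5}.
Split {p1,p3,p6,p8} by δ(·,0) → {p1,p6,p8} and {p3}.
Split {p1,p6,p8} by δ(·,1) → {p1} and {p6} and {p8}.
Refine {p7,p10} on symbol 1: members go to different blocks, giving {p7} and {p10}.
The partition is now stable with 8 blocks: {p4,p9} | {p1} | {p7} | {p5} | {p3} | {p6} | {p8} | {p10}.
p8 and p5 end up in different blocks, so they are distinguishable. For instance, the string 'ε' is accepted from only p5.

No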